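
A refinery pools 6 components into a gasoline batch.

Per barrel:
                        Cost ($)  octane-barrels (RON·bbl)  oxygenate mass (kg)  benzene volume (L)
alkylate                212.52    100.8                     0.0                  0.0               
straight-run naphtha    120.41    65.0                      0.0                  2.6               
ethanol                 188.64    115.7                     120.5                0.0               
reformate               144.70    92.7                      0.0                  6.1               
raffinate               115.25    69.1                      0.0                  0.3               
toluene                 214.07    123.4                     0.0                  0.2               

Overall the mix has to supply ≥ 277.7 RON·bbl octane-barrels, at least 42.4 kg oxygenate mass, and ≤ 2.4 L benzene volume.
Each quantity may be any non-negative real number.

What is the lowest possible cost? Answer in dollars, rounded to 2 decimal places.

$450.23

Treat it as an LP. Let x1 = barrels of alkylate, x2 = barrels of straight-run naphtha, x3 = barrels of ethanol, x4 = barrels of reformate, x5 = barrels of raffinate, x6 = barrels of toluene.
Minimise 212.52x1 + 120.41x2 + 188.64x3 + 144.7x4 + 115.25x5 + 214.07x6 subject to:
  100.8x1 + 65x2 + 115.7x3 + 92.7x4 + 69.1x5 + 123.4x6 ≥ 277.7   (octane-barrels)
  120.5x3 ≥ 42.4   (oxygenate mass)
  2.6x2 + 6.1x4 + 0.3x5 + 0.2x6 ≤ 2.4   (benzene volume)
  x1, x2, x3, x4, x5, x6 ≥ 0.
The minimum-cost mix takes nothing from alkylate, straight-run naphtha, raffinate, toluene — only ethanol, reformate. Binding constraints: octane-barrels and benzene volume.
That vertex is x3 = 2.0849, x4 = 0.39344.
Hence cost = 188.64·2.0849 + 144.7·0.39344 = $450.2263.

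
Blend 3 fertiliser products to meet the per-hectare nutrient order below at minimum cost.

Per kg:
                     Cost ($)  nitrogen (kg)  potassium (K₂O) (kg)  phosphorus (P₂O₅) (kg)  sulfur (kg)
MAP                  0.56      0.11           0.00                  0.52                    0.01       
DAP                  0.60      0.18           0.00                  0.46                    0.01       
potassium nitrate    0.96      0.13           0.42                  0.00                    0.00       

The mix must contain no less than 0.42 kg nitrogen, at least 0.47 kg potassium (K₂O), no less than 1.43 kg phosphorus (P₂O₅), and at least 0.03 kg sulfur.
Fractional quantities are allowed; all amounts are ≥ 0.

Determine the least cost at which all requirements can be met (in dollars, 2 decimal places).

$2.75

Let x1 = kg of MAP, x2 = kg of DAP, x3 = kg of potassium nitrate.
Minimise 0.56x1 + 0.6x2 + 0.96x3 s.t.:
  0.11x1 + 0.18x2 + 0.13x3 ≥ 0.42   (nitrogen)
  0.42x3 ≥ 0.47   (potassium (K₂O))
  0.52x1 + 0.46x2 ≥ 1.43   (phosphorus (P₂O₅))
  0.01x1 + 0.01x2 ≥ 0.03   (sulfur)
  x1, x2, x3 ≥ 0.
The minimum-cost mix takes nothing from DAP — only MAP, potassium nitrate. Binding constraints: potassium (K₂O) and sulfur.
So MAP = 3 kg, potassium nitrate = 1.119 kg.
Cost = 0.56·3 + 0.96·1.119 = 2.7542.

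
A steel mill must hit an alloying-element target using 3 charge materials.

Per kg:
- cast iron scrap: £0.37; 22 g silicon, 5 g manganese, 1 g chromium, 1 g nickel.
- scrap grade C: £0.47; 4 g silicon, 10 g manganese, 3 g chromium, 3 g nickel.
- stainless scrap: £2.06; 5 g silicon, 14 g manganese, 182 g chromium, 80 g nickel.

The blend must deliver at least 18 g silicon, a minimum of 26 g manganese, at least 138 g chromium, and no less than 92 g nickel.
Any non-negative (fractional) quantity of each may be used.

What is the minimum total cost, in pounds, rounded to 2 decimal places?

Let x1 = kg of cast iron scrap, x2 = kg of scrap grade C, x3 = kg of stainless scrap.
Minimise 0.37x1 + 0.47x2 + 2.06x3 subject to:
  22x1 + 4x2 + 5x3 ≥ 18   (silicon)
  5x1 + 10x2 + 14x3 ≥ 26   (manganese)
  1x1 + 3x2 + 182x3 ≥ 138   (chromium)
  1x1 + 3x2 + 80x3 ≥ 92   (nickel)
  x1, x2, x3 ≥ 0.
The optimal mix uses every input. The silicon, manganese, nickel requirements are met with equality.
So cast iron scrap = 0.4134 kg, scrap grade C = 0.8343 kg, stainless scrap = 1.114 kg.
Objective = 0.37·0.4134 + 0.47·0.8343 + 2.06·1.114 = 2.8399.

£2.84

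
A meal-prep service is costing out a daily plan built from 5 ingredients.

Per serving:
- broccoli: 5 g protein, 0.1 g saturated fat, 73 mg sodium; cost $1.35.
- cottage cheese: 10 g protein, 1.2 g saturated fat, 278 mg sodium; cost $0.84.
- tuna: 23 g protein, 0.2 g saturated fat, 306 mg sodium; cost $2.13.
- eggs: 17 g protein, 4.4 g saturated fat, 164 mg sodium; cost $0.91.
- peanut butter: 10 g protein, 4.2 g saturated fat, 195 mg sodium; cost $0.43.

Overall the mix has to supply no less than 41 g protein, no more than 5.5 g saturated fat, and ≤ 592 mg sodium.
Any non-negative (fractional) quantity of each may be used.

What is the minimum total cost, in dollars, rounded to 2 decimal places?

Treat it as an LP. Let x1 = servings of broccoli, x2 = servings of cottage cheese, x3 = servings of tuna, x4 = servings of eggs, x5 = servings of peanut butter.
Minimize 1.35x1 + 0.84x2 + 2.13x3 + 0.91x4 + 0.43x5 subject to:
  5x1 + 10x2 + 23x3 + 17x4 + 10x5 ≥ 41   (protein)
  0.1x1 + 1.2x2 + 0.2x3 + 4.4x4 + 4.2x5 ≤ 5.5   (saturated fat)
  73x1 + 278x2 + 306x3 + 164x4 + 195x5 ≤ 592   (sodium)
  x1, x2, x3, x4, x5 ≥ 0.
The cheapest feasible vertex uses only tuna, eggs; broccoli, cottage cheese, peanut butter are not used. Binding constraints: protein and saturated fat.
Solving gives x3 = 0.8885, x4 = 1.21.
Cost = 2.13·0.8885 + 0.91·1.21 = 2.9936.

$2.99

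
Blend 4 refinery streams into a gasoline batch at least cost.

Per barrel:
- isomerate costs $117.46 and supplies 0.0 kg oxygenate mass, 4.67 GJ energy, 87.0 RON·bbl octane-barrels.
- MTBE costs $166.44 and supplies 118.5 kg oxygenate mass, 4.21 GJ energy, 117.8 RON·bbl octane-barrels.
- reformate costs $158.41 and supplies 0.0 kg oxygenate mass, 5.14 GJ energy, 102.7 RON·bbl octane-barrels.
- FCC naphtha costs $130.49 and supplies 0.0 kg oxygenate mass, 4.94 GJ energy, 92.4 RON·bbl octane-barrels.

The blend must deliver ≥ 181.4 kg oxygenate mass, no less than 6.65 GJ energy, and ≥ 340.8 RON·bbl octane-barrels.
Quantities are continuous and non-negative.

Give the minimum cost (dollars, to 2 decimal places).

$471.44

Let x1 = barrels of isomerate, x2 = barrels of MTBE, x3 = barrels of reformate, x4 = barrels of FCC naphtha.
Minimise 117.46x1 + 166.44x2 + 158.41x3 + 130.49x4 s.t.:
  118.5x2 ≥ 181.4   (oxygenate mass)
  4.67x1 + 4.21x2 + 5.14x3 + 4.94x4 ≥ 6.65   (energy)
  87x1 + 117.8x2 + 102.7x3 + 92.4x4 ≥ 340.8   (octane-barrels)
  x1, x2, x3, x4 ≥ 0.
At the optimum only isomerate, MTBE are positive (reformate, FCC naphtha = 0). Binding constraints: oxygenate mass and octane-barrels.
Optimal quantities: isomerate = 1.8445 barrels, MTBE = 1.5308 barrels.
Objective = 117.46·1.8445 + 166.44·1.5308 = 471.4413.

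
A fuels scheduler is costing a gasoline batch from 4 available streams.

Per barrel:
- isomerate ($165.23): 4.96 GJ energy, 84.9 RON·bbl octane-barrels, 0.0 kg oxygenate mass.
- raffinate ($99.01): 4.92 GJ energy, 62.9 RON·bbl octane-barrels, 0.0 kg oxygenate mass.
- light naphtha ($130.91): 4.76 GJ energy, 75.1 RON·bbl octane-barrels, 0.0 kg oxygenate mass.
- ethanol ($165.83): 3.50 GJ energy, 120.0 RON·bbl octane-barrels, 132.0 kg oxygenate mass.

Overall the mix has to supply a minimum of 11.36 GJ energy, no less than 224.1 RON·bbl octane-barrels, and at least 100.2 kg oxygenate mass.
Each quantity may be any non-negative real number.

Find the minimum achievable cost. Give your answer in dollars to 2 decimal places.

$328.59

Let x1 = barrels of isomerate, x2 = barrels of raffinate, x3 = barrels of light naphtha, x4 = barrels of ethanol.
Minimise 165.23x1 + 99.01x2 + 130.91x3 + 165.83x4 subject to:
  4.96x1 + 4.92x2 + 4.76x3 + 3.5x4 ≥ 11.36   (energy)
  84.9x1 + 62.9x2 + 75.1x3 + 120x4 ≥ 224.1   (octane-barrels)
  132x4 ≥ 100.2   (oxygenate mass)
  x1, x2, x3, x4 ≥ 0.
The optimal basis is {raffinate, ethanol}; isomerate, light naphtha drop out. Binding constraints: energy and octane-barrels.
Optimal quantities: raffinate = 1.5634 barrels, ethanol = 1.04802 barrels.
Objective = 99.01·1.5634 + 165.83·1.04802 = 328.5854.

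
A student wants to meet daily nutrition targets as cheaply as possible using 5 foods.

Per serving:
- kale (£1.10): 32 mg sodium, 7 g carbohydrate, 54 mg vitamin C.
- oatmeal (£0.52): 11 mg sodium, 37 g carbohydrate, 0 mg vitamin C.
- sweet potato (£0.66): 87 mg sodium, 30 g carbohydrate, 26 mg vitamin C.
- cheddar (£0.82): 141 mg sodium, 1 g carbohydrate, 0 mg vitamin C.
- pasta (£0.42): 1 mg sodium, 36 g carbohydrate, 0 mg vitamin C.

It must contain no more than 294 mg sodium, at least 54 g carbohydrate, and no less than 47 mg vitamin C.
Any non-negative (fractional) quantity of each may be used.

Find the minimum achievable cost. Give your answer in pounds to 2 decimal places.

£1.19

Treat it as an LP. Let x1 = servings of kale, x2 = servings of oatmeal, x3 = servings of sweet potato, x4 = servings of cheddar, x5 = servings of pasta.
Minimise 1.1x1 + 0.52x2 + 0.66x3 + 0.82x4 + 0.42x5 s.t.:
  32x1 + 11x2 + 87x3 + 141x4 + 1x5 ≤ 294   (sodium)
  7x1 + 37x2 + 30x3 + 1x4 + 36x5 ≥ 54   (carbohydrate)
  54x1 + 26x3 ≥ 47   (vitamin C)
  x1, x2, x3, x4, x5 ≥ 0.
The cheapest feasible vertex uses only kale, sweet potato; oatmeal, cheddar, pasta are not used. There the carbohydrate and vitamin C constraints are tight.
Optimal quantities: kale = 0.004172 servings, sweet potato = 1.799 servings.
Total cost: 1.1·0.004172 + 0.66·1.799 = 1.1919.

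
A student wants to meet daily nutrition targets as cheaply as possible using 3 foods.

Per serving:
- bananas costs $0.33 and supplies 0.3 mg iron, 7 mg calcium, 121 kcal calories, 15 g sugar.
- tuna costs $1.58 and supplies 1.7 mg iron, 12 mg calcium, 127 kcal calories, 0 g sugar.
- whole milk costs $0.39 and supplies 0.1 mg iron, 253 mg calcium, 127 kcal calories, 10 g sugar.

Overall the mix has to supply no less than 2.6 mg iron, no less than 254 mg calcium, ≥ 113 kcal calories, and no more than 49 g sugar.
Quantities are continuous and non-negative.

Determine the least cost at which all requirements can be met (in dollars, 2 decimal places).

$2.69

Set it up as a linear program. Let x1 = servings of bananas, x2 = servings of tuna, x3 = servings of whole milk.
Minimize 0.33x1 + 1.58x2 + 0.39x3 subject to:
  0.3x1 + 1.7x2 + 0.1x3 ≥ 2.6   (iron)
  7x1 + 12x2 + 253x3 ≥ 254   (calcium)
  121x1 + 127x2 + 127x3 ≥ 113   (calories)
  15x1 + 10x3 ≤ 49   (sugar)
  x1, x2, x3 ≥ 0.
At the optimum only tuna, whole milk are positive (bananas = 0). There the iron and calcium constraints are tight.
Solving gives x2 = 1.474, x3 = 0.934.
Cost = 1.58·1.474 + 0.39·0.934 = 2.6932.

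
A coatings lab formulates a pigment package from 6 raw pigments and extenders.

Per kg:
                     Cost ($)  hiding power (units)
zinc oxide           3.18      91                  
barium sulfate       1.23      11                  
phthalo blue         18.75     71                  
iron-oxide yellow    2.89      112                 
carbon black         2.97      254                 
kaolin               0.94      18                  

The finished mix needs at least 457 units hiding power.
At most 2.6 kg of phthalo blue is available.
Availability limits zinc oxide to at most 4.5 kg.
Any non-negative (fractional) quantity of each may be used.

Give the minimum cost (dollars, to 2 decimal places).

Let x1 = kg of zinc oxide, x2 = kg of barium sulfate, x3 = kg of phthalo blue, x4 = kg of iron-oxide yellow, x5 = kg of carbon black, x6 = kg of kaolin.
Minimize 3.18x1 + 1.23x2 + 18.75x3 + 2.89x4 + 2.97x5 + 0.94x6 subject to:
  91x1 + 11x2 + 71x3 + 112x4 + 254x5 + 18x6 ≥ 457   (hiding power)
  x3 ≤ 2.6
  x1 ≤ 4.5
  x1, x2, x3, x4, x5, x6 ≥ 0.
The cheapest feasible vertex uses only carbon black; zinc oxide, barium sulfate, phthalo blue, iron-oxide yellow, kaolin are not used. Binding constraint: hiding power.
Optimal quantities: carbon black = 1.799 kg.
Cost = 2.97·1.799 = 5.3430.

$5.34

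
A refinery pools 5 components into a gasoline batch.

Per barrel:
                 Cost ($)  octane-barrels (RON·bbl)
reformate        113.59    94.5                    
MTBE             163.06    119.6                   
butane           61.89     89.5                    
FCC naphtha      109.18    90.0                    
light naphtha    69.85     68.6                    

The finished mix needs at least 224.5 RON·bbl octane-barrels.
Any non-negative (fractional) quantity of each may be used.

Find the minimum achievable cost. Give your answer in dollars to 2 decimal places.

$155.24

Set it up as a linear program. Let x1 = barrels of reformate, x2 = barrels of MTBE, x3 = barrels of butane, x4 = barrels of FCC naphtha, x5 = barrels of light naphtha.
min 113.59x1 + 163.06x2 + 61.89x3 + 109.18x4 + 69.85x5 subject to:
  94.5x1 + 119.6x2 + 89.5x3 + 90x4 + 68.6x5 ≥ 224.5   (octane-barrels)
  x1, x2, x3, x4, x5 ≥ 0.
At the optimum only butane is positive (reformate, MTBE, FCC naphtha, light naphtha = 0). There the octane-barrels constraint is tight.
Solving gives x3 = 2.5084.
Hence cost = 61.89·2.5084 = $155.2449.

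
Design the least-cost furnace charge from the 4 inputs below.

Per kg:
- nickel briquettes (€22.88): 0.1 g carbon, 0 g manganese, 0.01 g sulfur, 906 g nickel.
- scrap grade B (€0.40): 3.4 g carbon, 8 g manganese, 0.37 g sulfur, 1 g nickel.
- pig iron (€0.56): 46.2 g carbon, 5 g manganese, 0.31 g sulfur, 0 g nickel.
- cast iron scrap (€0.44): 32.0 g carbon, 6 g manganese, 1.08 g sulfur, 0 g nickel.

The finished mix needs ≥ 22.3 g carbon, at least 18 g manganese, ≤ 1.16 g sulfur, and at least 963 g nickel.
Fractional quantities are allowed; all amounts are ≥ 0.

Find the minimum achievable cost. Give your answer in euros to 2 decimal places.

€25.25

This is a linear program. Let x1 = kg of nickel briquettes, x2 = kg of scrap grade B, x3 = kg of pig iron, x4 = kg of cast iron scrap.
Minimize 22.88x1 + 0.4x2 + 0.56x3 + 0.44x4 with:
  0.1x1 + 3.4x2 + 46.2x3 + 32x4 ≥ 22.3   (carbon)
  8x2 + 5x3 + 6x4 ≥ 18   (manganese)
  0.01x1 + 0.37x2 + 0.31x3 + 1.08x4 ≤ 1.16   (sulfur)
  906x1 + 1x2 ≥ 963   (nickel)
  x1, x2, x3, x4 ≥ 0.
All 4 inputs are positive at the optimum. Binding constraints: carbon, manganese, sulfur, nickel.
So nickel briquettes = 1.061 kg, scrap grade B = 1.915 kg, pig iron = 0.07077 kg, cast iron scrap = 0.3879 kg.
Hence cost = 22.88·1.061 + 0.4·1.915 + 0.56·0.07077 + 0.44·0.3879 = €25.2520.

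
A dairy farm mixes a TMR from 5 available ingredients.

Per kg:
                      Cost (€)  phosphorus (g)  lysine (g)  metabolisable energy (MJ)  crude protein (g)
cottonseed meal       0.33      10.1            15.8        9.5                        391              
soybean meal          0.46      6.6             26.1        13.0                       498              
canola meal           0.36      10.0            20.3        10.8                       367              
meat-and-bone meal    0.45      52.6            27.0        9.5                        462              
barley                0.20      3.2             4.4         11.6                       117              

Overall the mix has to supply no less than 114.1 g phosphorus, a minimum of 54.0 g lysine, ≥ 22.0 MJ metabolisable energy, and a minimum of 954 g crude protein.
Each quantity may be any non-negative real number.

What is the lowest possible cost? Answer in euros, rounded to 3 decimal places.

€0.998

Let x1 = kg of cottonseed meal, x2 = kg of soybean meal, x3 = kg of canola meal, x4 = kg of meat-and-bone meal, x5 = kg of barley.
Minimize 0.33x1 + 0.46x2 + 0.36x3 + 0.45x4 + 0.2x5 s.t.:
  10.1x1 + 6.6x2 + 10x3 + 52.6x4 + 3.2x5 ≥ 114.1   (phosphorus)
  15.8x1 + 26.1x2 + 20.3x3 + 27x4 + 4.4x5 ≥ 54   (lysine)
  9.5x1 + 13x2 + 10.8x3 + 9.5x4 + 11.6x5 ≥ 22   (metabolisable energy)
  391x1 + 498x2 + 367x3 + 462x4 + 117x5 ≥ 954   (crude protein)
  x1, x2, x3, x4, x5 ≥ 0.
The optimal basis is {meat-and-bone meal, barley}; cottonseed meal, soybean meal, canola meal drop out. The phosphorus and metabolisable energy requirements are met with equality.
Solving gives x4 = 2.162, x5 = 0.1263.
Hence cost = 0.45·2.162 + 0.2·0.1263 = €0.99816.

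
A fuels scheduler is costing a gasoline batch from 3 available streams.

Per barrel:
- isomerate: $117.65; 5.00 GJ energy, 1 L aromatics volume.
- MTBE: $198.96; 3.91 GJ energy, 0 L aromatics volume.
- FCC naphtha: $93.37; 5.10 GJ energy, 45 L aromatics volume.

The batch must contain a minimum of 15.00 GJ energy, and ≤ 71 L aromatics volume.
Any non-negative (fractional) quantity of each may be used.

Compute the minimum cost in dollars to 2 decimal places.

$311.77

Let x1 = barrels of isomerate, x2 = barrels of MTBE, x3 = barrels of FCC naphtha.
Minimise 117.65x1 + 198.96x2 + 93.37x3 s.t.:
  5x1 + 3.91x2 + 5.1x3 ≥ 15   (energy)
  1x1 + 45x3 ≤ 71   (aromatics volume)
  x1, x2, x3 ≥ 0.
The minimum-cost mix takes nothing from MTBE — only isomerate, FCC naphtha. Binding constraints: energy and aromatics volume.
That vertex is x1 = 1.423, x3 = 1.546.
Total cost: 117.65·1.423 + 93.37·1.546 = 311.7660.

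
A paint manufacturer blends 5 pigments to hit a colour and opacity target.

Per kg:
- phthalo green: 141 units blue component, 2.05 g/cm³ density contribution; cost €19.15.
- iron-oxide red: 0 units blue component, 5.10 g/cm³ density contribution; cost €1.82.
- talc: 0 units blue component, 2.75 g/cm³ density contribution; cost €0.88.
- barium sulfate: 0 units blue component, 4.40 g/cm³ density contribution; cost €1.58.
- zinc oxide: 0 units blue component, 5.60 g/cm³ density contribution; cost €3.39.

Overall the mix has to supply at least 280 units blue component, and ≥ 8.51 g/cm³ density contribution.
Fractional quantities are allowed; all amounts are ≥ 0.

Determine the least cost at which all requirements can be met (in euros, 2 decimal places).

Treat it as an LP. Let x1 = kg of phthalo green, x2 = kg of iron-oxide red, x3 = kg of talc, x4 = kg of barium sulfate, x5 = kg of zinc oxide.
min 19.15x1 + 1.82x2 + 0.88x3 + 1.58x4 + 3.39x5 with:
  141x1 ≥ 280   (blue component)
  2.05x1 + 5.1x2 + 2.75x3 + 4.4x4 + 5.6x5 ≥ 8.51   (density contribution)
  x1, x2, x3, x4, x5 ≥ 0.
The optimal basis is {phthalo green, talc}; iron-oxide red, barium sulfate, zinc oxide drop out. The blue component and density contribution requirements are met with equality.
So phthalo green = 1.986 kg, talc = 1.614 kg.
Total cost: 19.15·1.986 + 0.88·1.614 = 39.4522.

€39.45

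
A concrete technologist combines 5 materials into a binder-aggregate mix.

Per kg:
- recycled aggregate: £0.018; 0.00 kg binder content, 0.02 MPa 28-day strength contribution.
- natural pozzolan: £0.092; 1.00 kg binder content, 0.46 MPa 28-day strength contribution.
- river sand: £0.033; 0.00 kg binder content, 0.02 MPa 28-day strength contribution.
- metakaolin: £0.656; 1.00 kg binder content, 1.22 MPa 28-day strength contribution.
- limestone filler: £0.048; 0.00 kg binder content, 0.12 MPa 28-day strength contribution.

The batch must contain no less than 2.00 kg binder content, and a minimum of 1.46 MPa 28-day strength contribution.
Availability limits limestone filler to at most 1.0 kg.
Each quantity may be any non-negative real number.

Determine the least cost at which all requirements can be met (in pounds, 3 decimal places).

This is a linear program. Let x1 = kg of recycled aggregate, x2 = kg of natural pozzolan, x3 = kg of river sand, x4 = kg of metakaolin, x5 = kg of limestone filler.
Minimise 0.018x1 + 0.092x2 + 0.033x3 + 0.656x4 + 0.048x5 with:
  1x2 + 1x4 ≥ 2   (binder content)
  0.02x1 + 0.46x2 + 0.02x3 + 1.22x4 + 0.12x5 ≥ 1.46   (28-day strength contribution)
  x5 ≤ 1
  x1, x2, x3, x4, x5 ≥ 0.
The cheapest feasible vertex uses only natural pozzolan; recycled aggregate, river sand, metakaolin, limestone filler are not used. Binding constraint: 28-day strength contribution.
Solving gives x2 = 3.174.
Cost = 0.092·3.174 = 0.29201.

£0.292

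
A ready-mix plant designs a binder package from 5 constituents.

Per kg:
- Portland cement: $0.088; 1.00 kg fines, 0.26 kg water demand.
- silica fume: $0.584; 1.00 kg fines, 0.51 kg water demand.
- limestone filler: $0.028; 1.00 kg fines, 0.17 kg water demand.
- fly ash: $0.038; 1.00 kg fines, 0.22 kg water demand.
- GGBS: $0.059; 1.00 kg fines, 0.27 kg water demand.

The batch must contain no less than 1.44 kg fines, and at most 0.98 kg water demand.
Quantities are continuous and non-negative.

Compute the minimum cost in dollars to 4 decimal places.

$0.0403

Set it up as a linear program. Let x1 = kg of Portland cement, x2 = kg of silica fume, x3 = kg of limestone filler, x4 = kg of fly ash, x5 = kg of GGBS.
Minimize 0.088x1 + 0.584x2 + 0.028x3 + 0.038x4 + 0.059x5 s.t.:
  1x1 + 1x2 + 1x3 + 1x4 + 1x5 ≥ 1.44   (fines)
  0.26x1 + 0.51x2 + 0.17x3 + 0.22x4 + 0.27x5 ≤ 0.98   (water demand)
  x1, x2, x3, x4, x5 ≥ 0.
At the optimum only limestone filler is positive (Portland cement, silica fume, fly ash, GGBS = 0). Binding constraint: fines.
That vertex is x3 = 1.44.
Cost = 0.028·1.44 = 0.040320.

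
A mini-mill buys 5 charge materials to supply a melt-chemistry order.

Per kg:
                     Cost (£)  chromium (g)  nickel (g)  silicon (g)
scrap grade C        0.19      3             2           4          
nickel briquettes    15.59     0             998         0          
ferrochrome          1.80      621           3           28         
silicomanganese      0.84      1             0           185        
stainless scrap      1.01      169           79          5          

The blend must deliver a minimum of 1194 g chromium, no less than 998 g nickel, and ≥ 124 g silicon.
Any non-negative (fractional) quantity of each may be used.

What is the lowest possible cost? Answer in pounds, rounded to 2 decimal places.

£13.04

Let x1 = kg of scrap grade C, x2 = kg of nickel briquettes, x3 = kg of ferrochrome, x4 = kg of silicomanganese, x5 = kg of stainless scrap.
Minimize 0.19x1 + 15.59x2 + 1.8x3 + 0.84x4 + 1.01x5 s.t.:
  3x1 + 621x3 + 1x4 + 169x5 ≥ 1194   (chromium)
  2x1 + 998x2 + 3x3 + 79x5 ≥ 998   (nickel)
  4x1 + 28x3 + 185x4 + 5x5 ≥ 124   (silicon)
  x1, x2, x3, x4, x5 ≥ 0.
The cheapest feasible vertex uses only silicomanganese, stainless scrap; scrap grade C, nickel briquettes, ferrochrome are not used. The nickel and silicon requirements are met with equality.
So silicomanganese = 0.32884 kg, stainless scrap = 12.633 kg.
Objective = 0.84·0.32884 + 1.01·12.633 = 13.0356.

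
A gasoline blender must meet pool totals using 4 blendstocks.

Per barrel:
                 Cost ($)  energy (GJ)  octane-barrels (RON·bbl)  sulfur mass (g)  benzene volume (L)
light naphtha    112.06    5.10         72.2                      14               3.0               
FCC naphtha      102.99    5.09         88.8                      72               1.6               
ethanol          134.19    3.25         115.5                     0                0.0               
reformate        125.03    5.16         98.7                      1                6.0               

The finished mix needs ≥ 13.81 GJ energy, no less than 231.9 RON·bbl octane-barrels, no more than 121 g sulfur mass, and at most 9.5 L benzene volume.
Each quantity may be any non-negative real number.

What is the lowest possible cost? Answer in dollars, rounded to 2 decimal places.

This is a linear program. Let x1 = barrels of light naphtha, x2 = barrels of FCC naphtha, x3 = barrels of ethanol, x4 = barrels of reformate.
Minimize 112.06x1 + 102.99x2 + 134.19x3 + 125.03x4 subject to:
  5.1x1 + 5.09x2 + 3.25x3 + 5.16x4 ≥ 13.81   (energy)
  72.2x1 + 88.8x2 + 115.5x3 + 98.7x4 ≥ 231.9   (octane-barrels)
  14x1 + 72x2 + 1x4 ≤ 121   (sulfur mass)
  3x1 + 1.6x2 + 6x4 ≤ 9.5   (benzene volume)
  x1, x2, x3, x4 ≥ 0.
At the optimum only light naphtha, FCC naphtha, reformate are positive (ethanol = 0). There the energy, octane-barrels, sulfur mass constraints are tight.
So light naphtha = 0.75648 barrels, FCC naphtha = 1.5276 barrels, reformate = 0.42179 barrels.
Objective = 112.06·0.75648 + 102.99·1.5276 + 125.03·0.42179 = 294.8351.

$294.84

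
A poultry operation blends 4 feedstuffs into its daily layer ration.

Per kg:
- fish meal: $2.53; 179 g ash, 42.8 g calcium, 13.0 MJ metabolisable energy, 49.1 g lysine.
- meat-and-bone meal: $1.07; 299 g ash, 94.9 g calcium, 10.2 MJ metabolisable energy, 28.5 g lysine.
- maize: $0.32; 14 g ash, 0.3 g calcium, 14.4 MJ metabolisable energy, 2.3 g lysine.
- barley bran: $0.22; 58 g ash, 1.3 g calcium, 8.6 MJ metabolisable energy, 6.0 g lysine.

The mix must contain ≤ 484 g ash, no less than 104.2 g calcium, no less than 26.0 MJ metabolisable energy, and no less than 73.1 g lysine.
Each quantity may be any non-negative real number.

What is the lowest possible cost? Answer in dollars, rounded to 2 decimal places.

Let x1 = kg of fish meal, x2 = kg of meat-and-bone meal, x3 = kg of maize, x4 = kg of barley bran.
Minimize 2.53x1 + 1.07x2 + 0.32x3 + 0.22x4 subject to:
  179x1 + 299x2 + 14x3 + 58x4 ≤ 484   (ash)
  42.8x1 + 94.9x2 + 0.3x3 + 1.3x4 ≥ 104.2   (calcium)
  13x1 + 10.2x2 + 14.4x3 + 8.6x4 ≥ 26   (metabolisable energy)
  49.1x1 + 28.5x2 + 2.3x3 + 6x4 ≥ 73.1   (lysine)
  x1, x2, x3, x4 ≥ 0.
The minimum-cost mix takes nothing from maize — only fish meal, meat-and-bone meal, barley bran. There the ash, calcium, lysine constraints are tight.
So fish meal = 0.8089 kg, meat-and-bone meal = 0.7027 kg, barley bran = 2.226 kg.
Cost = 2.53·0.8089 + 1.07·0.7027 + 0.22·2.226 = 3.2881.

$3.29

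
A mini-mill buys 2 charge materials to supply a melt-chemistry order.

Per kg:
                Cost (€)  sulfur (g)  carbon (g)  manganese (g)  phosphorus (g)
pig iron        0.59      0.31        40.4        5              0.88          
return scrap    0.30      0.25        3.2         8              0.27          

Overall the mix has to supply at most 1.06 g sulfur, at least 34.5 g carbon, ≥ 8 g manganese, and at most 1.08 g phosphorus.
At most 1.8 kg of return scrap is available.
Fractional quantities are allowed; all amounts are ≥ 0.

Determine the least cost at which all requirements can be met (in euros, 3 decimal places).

Let x1 = kg of pig iron, x2 = kg of return scrap.
min 0.59x1 + 0.3x2 subject to:
  0.31x1 + 0.25x2 ≤ 1.06   (sulfur)
  40.4x1 + 3.2x2 ≥ 34.5   (carbon)
  5x1 + 8x2 ≥ 8   (manganese)
  0.88x1 + 0.27x2 ≤ 1.08   (phosphorus)
  x2 ≤ 1.8
  x1, x2 ≥ 0.
Both inputs are positive at the optimum. Binding constraints: carbon and manganese.
Optimal quantities: pig iron = 0.8151 kg, return scrap = 0.4906 kg.
Objective = 0.59·0.8151 + 0.3·0.4906 = 0.62809.

€0.628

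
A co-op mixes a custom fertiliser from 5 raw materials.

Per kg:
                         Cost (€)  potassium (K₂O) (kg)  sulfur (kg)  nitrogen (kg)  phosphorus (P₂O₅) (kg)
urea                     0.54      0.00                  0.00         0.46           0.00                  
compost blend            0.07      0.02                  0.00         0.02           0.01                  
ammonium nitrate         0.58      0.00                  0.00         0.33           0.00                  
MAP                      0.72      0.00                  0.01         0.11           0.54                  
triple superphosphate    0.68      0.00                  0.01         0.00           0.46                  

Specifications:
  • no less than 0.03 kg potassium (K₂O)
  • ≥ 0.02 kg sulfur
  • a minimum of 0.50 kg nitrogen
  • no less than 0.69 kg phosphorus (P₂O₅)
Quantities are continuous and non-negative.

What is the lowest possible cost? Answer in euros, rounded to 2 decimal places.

€1.84

Let x1 = kg of urea, x2 = kg of compost blend, x3 = kg of ammonium nitrate, x4 = kg of MAP, x5 = kg of triple superphosphate.
Minimize 0.54x1 + 0.07x2 + 0.58x3 + 0.72x4 + 0.68x5 subject to:
  0.02x2 ≥ 0.03   (potassium (K₂O))
  0.01x4 + 0.01x5 ≥ 0.02   (sulfur)
  0.46x1 + 0.02x2 + 0.33x3 + 0.11x4 ≥ 0.5   (nitrogen)
  0.01x2 + 0.54x4 + 0.46x5 ≥ 0.69   (phosphorus (P₂O₅))
  x1, x2, x3, x4, x5 ≥ 0.
The optimal basis is {urea, compost blend, MAP}; ammonium nitrate, triple superphosphate drop out. Binding constraints: potassium (K₂O), sulfur, nitrogen.
That vertex is x1 = 0.5435, x2 = 1.5, x4 = 2.
Hence cost = 0.54·0.5435 + 0.07·1.5 + 0.72·2 = €1.8385.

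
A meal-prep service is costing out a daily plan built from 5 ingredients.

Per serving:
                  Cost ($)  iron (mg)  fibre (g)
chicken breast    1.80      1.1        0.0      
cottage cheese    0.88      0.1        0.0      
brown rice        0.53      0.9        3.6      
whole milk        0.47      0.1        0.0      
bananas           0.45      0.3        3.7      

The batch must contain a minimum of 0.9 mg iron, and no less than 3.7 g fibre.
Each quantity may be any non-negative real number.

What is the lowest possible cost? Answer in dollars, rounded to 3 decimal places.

Let x1 = servings of chicken breast, x2 = servings of cottage cheese, x3 = servings of brown rice, x4 = servings of whole milk, x5 = servings of bananas.
min 1.8x1 + 0.88x2 + 0.53x3 + 0.47x4 + 0.45x5 s.t.:
  1.1x1 + 0.1x2 + 0.9x3 + 0.1x4 + 0.3x5 ≥ 0.9   (iron)
  3.6x3 + 3.7x5 ≥ 3.7   (fibre)
  x1, x2, x3, x4, x5 ≥ 0.
The optimal basis is {brown rice, bananas}; chicken breast, cottage cheese, whole milk drop out. The iron and fibre requirements are met with equality.
Solving gives x3 = 0.9867, x5 = 0.04.
Total cost: 0.53·0.9867 + 0.45·0.04 = 0.54095.

$0.541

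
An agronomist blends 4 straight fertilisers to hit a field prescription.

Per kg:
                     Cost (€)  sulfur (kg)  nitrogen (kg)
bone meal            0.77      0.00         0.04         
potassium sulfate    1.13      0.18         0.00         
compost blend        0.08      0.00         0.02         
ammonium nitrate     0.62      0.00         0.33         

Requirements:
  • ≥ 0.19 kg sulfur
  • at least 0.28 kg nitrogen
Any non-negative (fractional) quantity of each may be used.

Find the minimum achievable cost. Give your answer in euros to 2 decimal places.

€1.72

This is a linear program. Let x1 = kg of bone meal, x2 = kg of potassium sulfate, x3 = kg of compost blend, x4 = kg of ammonium nitrate.
min 0.77x1 + 1.13x2 + 0.08x3 + 0.62x4 s.t.:
  0.18x2 ≥ 0.19   (sulfur)
  0.04x1 + 0.02x3 + 0.33x4 ≥ 0.28   (nitrogen)
  x1, x2, x3, x4 ≥ 0.
The optimal basis is {potassium sulfate, ammonium nitrate}; bone meal, compost blend drop out. There the sulfur and nitrogen constraints are tight.
Optimal quantities: potassium sulfate = 1.056 kg, ammonium nitrate = 0.8485 kg.
Cost = 1.13·1.056 + 0.62·0.8485 = 1.7194.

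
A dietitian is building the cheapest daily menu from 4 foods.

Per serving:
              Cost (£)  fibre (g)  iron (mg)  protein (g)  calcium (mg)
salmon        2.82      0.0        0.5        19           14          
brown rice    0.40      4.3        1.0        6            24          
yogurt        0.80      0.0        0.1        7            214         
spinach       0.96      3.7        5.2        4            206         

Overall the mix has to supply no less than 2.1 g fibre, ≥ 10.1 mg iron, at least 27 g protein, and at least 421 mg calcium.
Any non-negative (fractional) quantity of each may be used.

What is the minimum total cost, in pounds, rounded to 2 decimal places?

£2.82

Treat it as an LP. Let x1 = servings of salmon, x2 = servings of brown rice, x3 = servings of yogurt, x4 = servings of spinach.
Minimize 2.82x1 + 0.4x2 + 0.8x3 + 0.96x4 s.t.:
  4.3x2 + 3.7x4 ≥ 2.1   (fibre)
  0.5x1 + 1x2 + 0.1x3 + 5.2x4 ≥ 10.1   (iron)
  19x1 + 6x2 + 7x3 + 4x4 ≥ 27   (protein)
  14x1 + 24x2 + 214x3 + 206x4 ≥ 421   (calcium)
  x1, x2, x3, x4 ≥ 0.
At the optimum only brown rice, yogurt, spinach are positive (salmon = 0). Binding constraints: iron, protein, calcium.
Optimal quantities: brown rice = 3.227 servings, yogurt = 0.3394 servings, spinach = 1.315 servings.
Objective = 0.4·3.227 + 0.8·0.3394 + 0.96·1.315 = 2.8247.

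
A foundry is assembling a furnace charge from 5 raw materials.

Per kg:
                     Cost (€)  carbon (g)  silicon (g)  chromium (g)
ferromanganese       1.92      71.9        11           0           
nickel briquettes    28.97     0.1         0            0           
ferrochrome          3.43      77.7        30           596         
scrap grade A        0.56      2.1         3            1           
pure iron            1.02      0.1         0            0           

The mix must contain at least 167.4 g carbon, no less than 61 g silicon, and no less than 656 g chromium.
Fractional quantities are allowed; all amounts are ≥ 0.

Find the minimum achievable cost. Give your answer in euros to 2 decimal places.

Treat it as an LP. Let x1 = kg of ferromanganese, x2 = kg of nickel briquettes, x3 = kg of ferrochrome, x4 = kg of scrap grade A, x5 = kg of pure iron.
min 1.92x1 + 28.97x2 + 3.43x3 + 0.56x4 + 1.02x5 subject to:
  71.9x1 + 0.1x2 + 77.7x3 + 2.1x4 + 0.1x5 ≥ 167.4   (carbon)
  11x1 + 30x3 + 3x4 ≥ 61   (silicon)
  596x3 + 1x4 ≥ 656   (chromium)
  x1, x2, x3, x4, x5 ≥ 0.
The cheapest feasible vertex uses only ferromanganese, ferrochrome; nickel briquettes, scrap grade A, pure iron are not used. Binding constraints: carbon and silicon.
That vertex is x1 = 0.2168, x3 = 1.954.
Total cost: 1.92·0.2168 + 3.43·1.954 = 7.1185.

€7.12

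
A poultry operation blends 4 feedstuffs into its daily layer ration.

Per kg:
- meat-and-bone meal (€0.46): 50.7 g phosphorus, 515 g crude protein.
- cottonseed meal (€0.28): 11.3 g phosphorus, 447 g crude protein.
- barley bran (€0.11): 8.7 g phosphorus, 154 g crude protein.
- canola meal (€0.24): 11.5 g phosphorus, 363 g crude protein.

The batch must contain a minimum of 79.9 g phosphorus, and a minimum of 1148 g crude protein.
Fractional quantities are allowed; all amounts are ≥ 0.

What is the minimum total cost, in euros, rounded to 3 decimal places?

Treat it as an LP. Let x1 = kg of meat-and-bone meal, x2 = kg of cottonseed meal, x3 = kg of barley bran, x4 = kg of canola meal.
Minimize 0.46x1 + 0.28x2 + 0.11x3 + 0.24x4 with:
  50.7x1 + 11.3x2 + 8.7x3 + 11.5x4 ≥ 79.9   (phosphorus)
  515x1 + 447x2 + 154x3 + 363x4 ≥ 1148   (crude protein)
  x1, x2, x3, x4 ≥ 0.
The minimum-cost mix takes nothing from cottonseed meal, canola meal — only meat-and-bone meal, barley bran. There the phosphorus and crude protein constraints are tight.
That vertex is x1 = 0.6964, x3 = 5.126.
Total cost: 0.46·0.6964 + 0.11·5.126 = 0.88420.

€0.884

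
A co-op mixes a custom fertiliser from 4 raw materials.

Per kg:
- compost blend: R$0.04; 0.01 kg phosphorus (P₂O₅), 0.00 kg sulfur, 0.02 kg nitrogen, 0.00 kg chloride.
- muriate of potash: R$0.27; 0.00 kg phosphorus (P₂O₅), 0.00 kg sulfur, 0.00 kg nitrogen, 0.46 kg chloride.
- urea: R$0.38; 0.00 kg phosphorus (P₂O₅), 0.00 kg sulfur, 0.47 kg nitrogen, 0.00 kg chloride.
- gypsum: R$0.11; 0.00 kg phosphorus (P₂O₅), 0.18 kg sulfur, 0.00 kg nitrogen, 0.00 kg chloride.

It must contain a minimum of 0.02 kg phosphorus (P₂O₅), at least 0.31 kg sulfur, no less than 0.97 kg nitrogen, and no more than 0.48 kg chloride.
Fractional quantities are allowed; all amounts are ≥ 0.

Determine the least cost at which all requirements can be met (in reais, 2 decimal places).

This is a linear program. Let x1 = kg of compost blend, x2 = kg of muriate of potash, x3 = kg of urea, x4 = kg of gypsum.
Minimize 0.04x1 + 0.27x2 + 0.38x3 + 0.11x4 s.t.:
  0.01x1 ≥ 0.02   (phosphorus (P₂O₅))
  0.18x4 ≥ 0.31   (sulfur)
  0.02x1 + 0.47x3 ≥ 0.97   (nitrogen)
  0.46x2 ≤ 0.48   (chloride)
  x1, x2, x3, x4 ≥ 0.
At the optimum only compost blend, urea, gypsum are positive (muriate of potash = 0). Binding constraints: phosphorus (P₂O₅), sulfur, nitrogen.
Optimal quantities: compost blend = 2 kg, urea = 1.979 kg, gypsum = 1.722 kg.
Total cost: 0.04·2 + 0.38·1.979 + 0.11·1.722 = 1.0214.

R$1.02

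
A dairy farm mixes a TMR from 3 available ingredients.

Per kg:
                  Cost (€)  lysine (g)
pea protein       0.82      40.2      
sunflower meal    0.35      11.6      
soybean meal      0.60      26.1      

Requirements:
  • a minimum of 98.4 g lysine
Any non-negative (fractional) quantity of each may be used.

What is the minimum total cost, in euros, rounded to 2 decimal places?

€2.01

Treat it as an LP. Let x1 = kg of pea protein, x2 = kg of sunflower meal, x3 = kg of soybean meal.
min 0.82x1 + 0.35x2 + 0.6x3 s.t.:
  40.2x1 + 11.6x2 + 26.1x3 ≥ 98.4   (lysine)
  x1, x2, x3 ≥ 0.
The cheapest feasible vertex uses only pea protein; sunflower meal, soybean meal are not used. The lysine requirement is met with equality.
Solving gives x1 = 2.448.
Hence cost = 0.82·2.448 = €2.0074.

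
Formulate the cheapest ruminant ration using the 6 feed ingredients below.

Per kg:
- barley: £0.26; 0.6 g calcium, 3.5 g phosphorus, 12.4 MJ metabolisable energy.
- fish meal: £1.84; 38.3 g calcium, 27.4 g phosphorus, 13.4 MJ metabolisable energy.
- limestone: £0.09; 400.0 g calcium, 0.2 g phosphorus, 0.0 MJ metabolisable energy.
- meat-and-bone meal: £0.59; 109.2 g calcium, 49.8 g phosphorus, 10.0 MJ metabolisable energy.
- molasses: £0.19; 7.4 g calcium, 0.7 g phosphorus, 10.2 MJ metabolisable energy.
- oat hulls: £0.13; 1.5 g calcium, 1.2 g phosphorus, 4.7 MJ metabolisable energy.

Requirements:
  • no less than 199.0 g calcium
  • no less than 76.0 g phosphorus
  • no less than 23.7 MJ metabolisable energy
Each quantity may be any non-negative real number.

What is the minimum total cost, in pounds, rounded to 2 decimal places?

£1.06

Set it up as a linear program. Let x1 = kg of barley, x2 = kg of fish meal, x3 = kg of limestone, x4 = kg of meat-and-bone meal, x5 = kg of molasses, x6 = kg of oat hulls.
min 0.26x1 + 1.84x2 + 0.09x3 + 0.59x4 + 0.19x5 + 0.13x6 with:
  0.6x1 + 38.3x2 + 400x3 + 109.2x4 + 7.4x5 + 1.5x6 ≥ 199   (calcium)
  3.5x1 + 27.4x2 + 0.2x3 + 49.8x4 + 0.7x5 + 1.2x6 ≥ 76   (phosphorus)
  12.4x1 + 13.4x2 + 10x4 + 10.2x5 + 4.7x6 ≥ 23.7   (metabolisable energy)
  x1, x2, x3, x4, x5, x6 ≥ 0.
The cheapest feasible vertex uses only limestone, meat-and-bone meal, molasses; barley, fish meal, oat hulls are not used. There the calcium, phosphorus, metabolisable energy constraints are tight.
Solving gives x3 = 0.06864, x4 = 1.514, x5 = 0.8392.
Objective = 0.09·0.06864 + 0.59·1.514 + 0.19·0.8392 = 1.0589.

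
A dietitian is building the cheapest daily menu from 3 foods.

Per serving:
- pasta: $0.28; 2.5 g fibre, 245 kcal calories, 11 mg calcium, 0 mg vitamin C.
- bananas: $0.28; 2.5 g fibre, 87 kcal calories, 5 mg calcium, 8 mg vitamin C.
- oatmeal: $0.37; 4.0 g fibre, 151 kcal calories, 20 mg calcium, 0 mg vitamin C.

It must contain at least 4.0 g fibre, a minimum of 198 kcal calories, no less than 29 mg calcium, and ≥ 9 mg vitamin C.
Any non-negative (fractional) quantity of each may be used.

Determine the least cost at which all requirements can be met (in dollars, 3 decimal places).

Let x1 = servings of pasta, x2 = servings of bananas, x3 = servings of oatmeal.
min 0.28x1 + 0.28x2 + 0.37x3 subject to:
  2.5x1 + 2.5x2 + 4x3 ≥ 4   (fibre)
  245x1 + 87x2 + 151x3 ≥ 198   (calories)
  11x1 + 5x2 + 20x3 ≥ 29   (calcium)
  8x2 ≥ 9   (vitamin C)
  x1, x2, x3 ≥ 0.
At the optimum only bananas, oatmeal are positive (pasta = 0). Binding constraints: calcium and vitamin C.
Solving gives x2 = 1.125, x3 = 1.1687.
Total cost: 0.28·1.125 + 0.37·1.1687 = 0.74742.

$0.747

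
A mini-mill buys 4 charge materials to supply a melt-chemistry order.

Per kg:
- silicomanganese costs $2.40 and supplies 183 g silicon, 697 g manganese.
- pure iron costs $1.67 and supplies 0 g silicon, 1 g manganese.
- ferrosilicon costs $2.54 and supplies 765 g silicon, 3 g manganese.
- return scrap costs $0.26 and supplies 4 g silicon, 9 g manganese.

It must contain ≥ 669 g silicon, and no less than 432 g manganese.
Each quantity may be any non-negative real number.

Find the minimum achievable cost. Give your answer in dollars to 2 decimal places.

$3.33

This is a linear program. Let x1 = kg of silicomanganese, x2 = kg of pure iron, x3 = kg of ferrosilicon, x4 = kg of return scrap.
min 2.4x1 + 1.67x2 + 2.54x3 + 0.26x4 subject to:
  183x1 + 765x3 + 4x4 ≥ 669   (silicon)
  697x1 + 1x2 + 3x3 + 9x4 ≥ 432   (manganese)
  x1, x2, x3, x4 ≥ 0.
The optimal basis is {silicomanganese, ferrosilicon}; pure iron, return scrap drop out. Binding constraints: silicon and manganese.
Optimal quantities: silicomanganese = 0.6167 kg, ferrosilicon = 0.727 kg.
Hence cost = 2.4·0.6167 + 2.54·0.727 = $3.3267.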